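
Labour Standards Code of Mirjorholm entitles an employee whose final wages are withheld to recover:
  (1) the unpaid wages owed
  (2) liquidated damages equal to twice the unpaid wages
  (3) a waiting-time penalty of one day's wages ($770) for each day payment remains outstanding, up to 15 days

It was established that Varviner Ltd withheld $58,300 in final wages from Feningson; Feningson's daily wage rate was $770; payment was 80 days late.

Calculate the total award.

Doubled: 2 × $58,300 = $116,600
Penalty days: min(80, 15) = 15
Waiting-time penalty: 15 × $770 = $11,550
Total award: $58,300 + $116,600 + $11,550 = $186,450

$186,450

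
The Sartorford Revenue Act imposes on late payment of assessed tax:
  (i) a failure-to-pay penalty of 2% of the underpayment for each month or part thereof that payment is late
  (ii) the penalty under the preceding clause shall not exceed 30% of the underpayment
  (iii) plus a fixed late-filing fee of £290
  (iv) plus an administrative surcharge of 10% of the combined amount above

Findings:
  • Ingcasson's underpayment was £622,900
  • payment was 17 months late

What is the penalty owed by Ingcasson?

Accrued rate: 2% × 17 = 34%, capped at 30% → 30%
Failure-to-pay penalty: 30% of £622,900 = £186,870
Penalty before surcharge: £186,870 + £290 = £187,160
Administrative surcharge: 10% of £187,160 = £18,716
Total penalty: £187,160 + £18,716 = £205,876

Penalty: £205,876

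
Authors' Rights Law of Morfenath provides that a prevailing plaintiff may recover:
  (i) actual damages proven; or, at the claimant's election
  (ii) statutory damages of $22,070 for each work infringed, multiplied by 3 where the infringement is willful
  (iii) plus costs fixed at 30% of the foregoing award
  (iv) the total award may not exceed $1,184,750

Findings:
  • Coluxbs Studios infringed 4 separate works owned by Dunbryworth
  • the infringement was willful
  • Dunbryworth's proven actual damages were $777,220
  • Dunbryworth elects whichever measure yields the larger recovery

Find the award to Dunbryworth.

$1,010,386

Statutory damages: 4 × $22,070 = $88,280
Trebled: 3 × $88,280 = $264,840
Greater of actual damages ($777,220) or enhanced statutory damages ($264,840): $777,220
Costs: 30% of $777,220 = $233,166
Award plus costs: $777,220 + $233,166 = $1,010,386
Cap at $1,184,750: $1,010,386 is within the cap, no reduction.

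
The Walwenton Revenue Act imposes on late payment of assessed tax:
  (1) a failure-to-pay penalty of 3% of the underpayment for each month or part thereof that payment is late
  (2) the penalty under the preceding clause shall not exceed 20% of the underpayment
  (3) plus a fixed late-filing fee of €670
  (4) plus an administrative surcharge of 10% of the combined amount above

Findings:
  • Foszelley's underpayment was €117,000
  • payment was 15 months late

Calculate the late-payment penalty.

Accrued rate: 3% × 15 = 45%, capped at 20% → 20%
Failure-to-pay penalty: 20% of €117,000 = €23,400
Penalty before surcharge: €23,400 + €670 = €24,070
Administrative surcharge: 10% of €24,070 = €2,407
Total penalty: €24,070 + €2,407 = €26,477

€26,477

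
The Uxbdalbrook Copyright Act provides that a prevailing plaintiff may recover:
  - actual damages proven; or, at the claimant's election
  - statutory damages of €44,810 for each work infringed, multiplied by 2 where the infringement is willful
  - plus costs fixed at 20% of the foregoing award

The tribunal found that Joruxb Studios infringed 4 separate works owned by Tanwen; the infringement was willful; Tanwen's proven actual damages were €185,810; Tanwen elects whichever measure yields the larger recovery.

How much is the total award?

€430,176

Statutory damages: 4 × €44,810 = €179,240
Doubled: 2 × €179,240 = €358,480
Greater of actual damages (€185,810) or enhanced statutory damages (€358,480): €358,480
Costs: 20% of €358,480 = €71,696
Award plus costs: €358,480 + €71,696 = €430,176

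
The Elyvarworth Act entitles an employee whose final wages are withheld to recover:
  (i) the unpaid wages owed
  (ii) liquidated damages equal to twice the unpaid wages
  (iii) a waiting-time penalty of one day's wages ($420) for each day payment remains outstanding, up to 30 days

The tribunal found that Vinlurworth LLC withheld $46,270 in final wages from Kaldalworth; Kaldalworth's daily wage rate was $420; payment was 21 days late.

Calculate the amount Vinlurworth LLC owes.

Doubled: 2 × $46,270 = $92,540
Penalty days: min(21, 30) = 21
Waiting-time penalty: 21 × $420 = $8,820
Total award: $46,270 + $92,540 + $8,820 = $147,630

$147,630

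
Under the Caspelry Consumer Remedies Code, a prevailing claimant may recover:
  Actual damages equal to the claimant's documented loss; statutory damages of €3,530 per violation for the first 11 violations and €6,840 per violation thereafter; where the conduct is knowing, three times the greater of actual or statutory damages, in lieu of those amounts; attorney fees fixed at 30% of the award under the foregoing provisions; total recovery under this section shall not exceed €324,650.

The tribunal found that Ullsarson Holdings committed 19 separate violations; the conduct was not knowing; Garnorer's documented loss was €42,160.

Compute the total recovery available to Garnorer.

Total recovery: €176,423

First 11 violations: 11 × €3,530 = €38,830
Remaining violations: (19 − 11) × €6,840 = €54,720
Statutory damages: €38,830 + €54,720 = €93,550
Conduct not knowing: the in-lieu enhancement does not apply.
Actual plus statutory damages: €42,160 + €93,550 = €135,710
Attorney fees: 30% of €135,710 = €40,713
Total before cap: €135,710 + €40,713 = €176,423
Cap at €324,650: €176,423 is within the cap, no reduction.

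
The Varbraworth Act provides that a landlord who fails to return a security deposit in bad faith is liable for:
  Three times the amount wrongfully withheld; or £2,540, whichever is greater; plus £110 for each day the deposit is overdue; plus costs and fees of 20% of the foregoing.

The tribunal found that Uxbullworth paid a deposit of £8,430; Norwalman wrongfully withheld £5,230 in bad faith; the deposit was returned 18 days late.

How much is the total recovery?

Trebled: 3 × £5,230 = £15,690
Minimum £2,540: £15,690 meets the minimum, no increase.
Late-return penalty: 18 × £110 = £1,980
Damages plus late penalty: £15,690 + £1,980 = £17,670
Costs and fees: 20% of £17,670 = £3,534
Total recovery: £17,670 + £3,534 = £21,204

£21,204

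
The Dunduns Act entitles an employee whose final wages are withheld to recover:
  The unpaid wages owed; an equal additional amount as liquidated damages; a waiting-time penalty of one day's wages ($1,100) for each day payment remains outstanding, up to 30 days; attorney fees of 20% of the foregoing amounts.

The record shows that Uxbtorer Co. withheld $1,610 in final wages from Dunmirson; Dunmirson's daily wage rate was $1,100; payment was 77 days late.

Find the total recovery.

Total award: $43,464

Liquidated damages (equal amount): $1,610
Penalty days: min(77, 30) = 30
Waiting-time penalty: 30 × $1,100 = $33,000
Subtotal: $1,610 + $1,610 + $33,000 = $36,220
Attorney fees: 20% of $36,220 = $7,244
Total award: $36,220 + $7,244 = $43,464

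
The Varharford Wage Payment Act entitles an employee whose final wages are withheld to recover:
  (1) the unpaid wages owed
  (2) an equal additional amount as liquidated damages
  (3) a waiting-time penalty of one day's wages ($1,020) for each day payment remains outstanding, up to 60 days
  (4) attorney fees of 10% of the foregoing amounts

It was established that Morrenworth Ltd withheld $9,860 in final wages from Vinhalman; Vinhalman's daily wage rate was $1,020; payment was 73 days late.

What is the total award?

$89,012

Liquidated damages (equal amount): $9,860
Penalty days: min(73, 60) = 60
Waiting-time penalty: 60 × $1,020 = $61,200
Subtotal: $9,860 + $9,860 + $61,200 = $80,920
Attorney fees: 10% of $80,920 = $8,092
Total award: $80,920 + $8,092 = $89,012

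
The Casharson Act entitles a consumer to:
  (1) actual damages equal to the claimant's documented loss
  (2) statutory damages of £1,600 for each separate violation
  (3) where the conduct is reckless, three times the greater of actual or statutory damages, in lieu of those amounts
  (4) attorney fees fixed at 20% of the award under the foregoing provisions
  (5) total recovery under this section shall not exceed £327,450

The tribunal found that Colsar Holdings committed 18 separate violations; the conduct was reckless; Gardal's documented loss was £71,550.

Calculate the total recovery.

Statutory damages: 18 × £1,600 = £28,800
Greater of actual damages (£71,550) or statutory damages (£28,800): £71,550
Trebled: 3 × £71,550 = £214,650
Attorney fees: 20% of £214,650 = £42,930
Total before cap: £214,650 + £42,930 = £257,580
Cap at £327,450: £257,580 is within the cap, no reduction.

£257,580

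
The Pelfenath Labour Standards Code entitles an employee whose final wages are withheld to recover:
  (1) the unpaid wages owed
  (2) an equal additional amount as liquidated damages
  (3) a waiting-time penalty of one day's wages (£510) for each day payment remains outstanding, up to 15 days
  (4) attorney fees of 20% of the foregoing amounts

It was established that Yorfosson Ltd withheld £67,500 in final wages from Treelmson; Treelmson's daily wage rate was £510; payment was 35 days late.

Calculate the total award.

Liquidated damages (equal amount): £67,500
Penalty days: min(35, 15) = 15
Waiting-time penalty: 15 × £510 = £7,650
Subtotal: £67,500 + £67,500 + £7,650 = £142,650
Attorney fees: 20% of £142,650 = £28,530
Total award: £142,650 + £28,530 = £171,180

£171,180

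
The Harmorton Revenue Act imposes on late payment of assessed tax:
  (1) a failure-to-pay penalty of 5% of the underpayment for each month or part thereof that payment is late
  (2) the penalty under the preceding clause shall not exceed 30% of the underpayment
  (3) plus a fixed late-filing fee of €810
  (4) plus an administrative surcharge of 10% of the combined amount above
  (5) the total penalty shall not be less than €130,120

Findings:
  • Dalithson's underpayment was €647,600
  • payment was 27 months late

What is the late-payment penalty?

Accrued rate: 5% × 27 = 135%, capped at 30% → 30%
Failure-to-pay penalty: 30% of €647,600 = €194,280
Penalty before surcharge: €194,280 + €810 = €195,090
Administrative surcharge: 10% of €195,090 = €19,509
Total penalty: €195,090 + €19,509 = €214,599
Minimum €130,120: €214,599 meets the minimum, no increase.

€214,599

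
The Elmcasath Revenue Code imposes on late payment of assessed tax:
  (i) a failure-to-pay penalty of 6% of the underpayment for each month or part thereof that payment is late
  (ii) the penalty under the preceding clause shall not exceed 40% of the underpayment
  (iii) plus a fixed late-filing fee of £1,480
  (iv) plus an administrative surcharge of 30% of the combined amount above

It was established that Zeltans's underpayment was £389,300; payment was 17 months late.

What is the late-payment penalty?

Penalty: £204,360

Accrued rate: 6% × 17 = 102%, capped at 40% → 40%
Failure-to-pay penalty: 40% of £389,300 = £155,720
Penalty before surcharge: £155,720 + £1,480 = £157,200
Administrative surcharge: 30% of £157,200 = £47,160
Total penalty: £157,200 + £47,160 = £204,360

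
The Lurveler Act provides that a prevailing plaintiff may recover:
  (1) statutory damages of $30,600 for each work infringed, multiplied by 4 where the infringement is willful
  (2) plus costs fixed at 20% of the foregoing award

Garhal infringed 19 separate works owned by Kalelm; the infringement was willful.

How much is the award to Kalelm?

Statutory damages: 19 × $30,600 = $581,400
Multiplied by 4: 4 × $581,400 = $2,325,600
Costs: 20% of $2,325,600 = $465,120
Award plus costs: $2,325,600 + $465,120 = $2,790,720

$2,790,720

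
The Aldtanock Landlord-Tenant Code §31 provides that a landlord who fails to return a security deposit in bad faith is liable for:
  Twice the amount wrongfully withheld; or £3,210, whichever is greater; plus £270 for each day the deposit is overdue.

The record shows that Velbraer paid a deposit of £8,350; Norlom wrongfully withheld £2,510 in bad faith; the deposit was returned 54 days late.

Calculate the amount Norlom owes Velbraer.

Recovery: £19,600

Doubled: 2 × £2,510 = £5,020
Minimum £3,210: £5,020 meets the minimum, no increase.
Late-return penalty: 54 × £270 = £14,580
Damages plus late penalty: £5,020 + £14,580 = £19,600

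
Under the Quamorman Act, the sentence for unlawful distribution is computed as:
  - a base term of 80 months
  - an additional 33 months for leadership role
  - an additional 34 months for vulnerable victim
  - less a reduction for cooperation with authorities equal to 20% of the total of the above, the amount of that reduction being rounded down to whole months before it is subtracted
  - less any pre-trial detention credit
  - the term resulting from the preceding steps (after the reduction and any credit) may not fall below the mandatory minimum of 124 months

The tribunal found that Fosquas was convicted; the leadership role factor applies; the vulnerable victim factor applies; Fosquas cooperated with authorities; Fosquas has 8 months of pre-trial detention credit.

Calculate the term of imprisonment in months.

Leadership role enhancement: +33 months
Vulnerable victim enhancement: +34 months
Adjusted term: 80 months + 33 months + 34 months = 147 months
Cooperation with authorities reduction: 20% of 147 months = 29 months (rounded down)
After reduction: 147 − 29 = 118 months
Less pre-trial detention credit: 118 months − 8 months = 110 months
Minimum 124 months: 110 months is below the minimum → 124 months

124 months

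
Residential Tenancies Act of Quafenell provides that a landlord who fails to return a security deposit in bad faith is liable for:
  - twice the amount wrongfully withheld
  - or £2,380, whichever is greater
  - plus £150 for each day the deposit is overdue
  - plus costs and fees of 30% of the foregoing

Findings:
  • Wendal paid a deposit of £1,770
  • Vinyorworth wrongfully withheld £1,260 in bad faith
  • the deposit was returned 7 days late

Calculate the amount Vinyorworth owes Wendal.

Doubled: 2 × £1,260 = £2,520
Minimum £2,380: £2,520 meets the minimum, no increase.
Late-return penalty: 7 × £150 = £1,050
Damages plus late penalty: £2,520 + £1,050 = £3,570
Costs and fees: 30% of £3,570 = £1,071
Total recovery: £3,570 + £1,071 = £4,641

£4,641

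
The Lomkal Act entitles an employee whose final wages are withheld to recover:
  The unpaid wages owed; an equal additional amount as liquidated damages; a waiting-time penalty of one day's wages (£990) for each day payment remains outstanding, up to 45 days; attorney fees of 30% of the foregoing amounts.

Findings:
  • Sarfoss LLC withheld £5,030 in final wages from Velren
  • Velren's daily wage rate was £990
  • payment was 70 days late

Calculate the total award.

£70,993

Liquidated damages (equal amount): £5,030
Penalty days: min(70, 45) = 45
Waiting-time penalty: 45 × £990 = £44,550
Subtotal: £5,030 + £5,030 + £44,550 = £54,610
Attorney fees: 30% of £54,610 = £16,383
Total award: £54,610 + £16,383 = £70,993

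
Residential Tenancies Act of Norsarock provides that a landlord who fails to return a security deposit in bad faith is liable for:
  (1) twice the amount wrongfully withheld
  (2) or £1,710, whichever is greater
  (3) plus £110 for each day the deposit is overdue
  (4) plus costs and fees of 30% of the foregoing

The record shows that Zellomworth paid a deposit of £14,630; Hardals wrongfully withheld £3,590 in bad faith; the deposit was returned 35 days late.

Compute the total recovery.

Recovery: £14,339

Doubled: 2 × £3,590 = £7,180
Minimum £1,710: £7,180 meets the minimum, no increase.
Late-return penalty: 35 × £110 = £3,850
Damages plus late penalty: £7,180 + £3,850 = £11,030
Costs and fees: 30% of £11,030 = £3,309
Total recovery: £11,030 + £3,309 = £14,339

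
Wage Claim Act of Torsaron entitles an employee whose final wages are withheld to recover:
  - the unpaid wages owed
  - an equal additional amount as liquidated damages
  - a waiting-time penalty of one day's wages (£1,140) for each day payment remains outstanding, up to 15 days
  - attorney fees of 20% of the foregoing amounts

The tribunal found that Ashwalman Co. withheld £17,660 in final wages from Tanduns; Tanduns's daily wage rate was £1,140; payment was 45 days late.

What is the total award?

£62,904

Liquidated damages (equal amount): £17,660
Penalty days: min(45, 15) = 15
Waiting-time penalty: 15 × £1,140 = £17,100
Subtotal: £17,660 + £17,660 + £17,100 = £52,420
Attorney fees: 20% of £52,420 = £10,484
Total award: £52,420 + £10,484 = £62,904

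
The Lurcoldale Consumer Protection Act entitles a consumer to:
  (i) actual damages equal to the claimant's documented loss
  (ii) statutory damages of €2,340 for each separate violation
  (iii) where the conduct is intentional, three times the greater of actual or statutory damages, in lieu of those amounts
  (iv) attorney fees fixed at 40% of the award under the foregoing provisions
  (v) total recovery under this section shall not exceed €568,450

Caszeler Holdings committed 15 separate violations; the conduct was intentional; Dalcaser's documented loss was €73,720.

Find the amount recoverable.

€309,624

Statutory damages: 15 × €2,340 = €35,100
Greater of actual damages (€73,720) or statutory damages (€35,100): €73,720
Trebled: 3 × €73,720 = €221,160
Attorney fees: 40% of €221,160 = €88,464
Total before cap: €221,160 + €88,464 = €309,624
Cap at €568,450: €309,624 is within the cap, no reduction.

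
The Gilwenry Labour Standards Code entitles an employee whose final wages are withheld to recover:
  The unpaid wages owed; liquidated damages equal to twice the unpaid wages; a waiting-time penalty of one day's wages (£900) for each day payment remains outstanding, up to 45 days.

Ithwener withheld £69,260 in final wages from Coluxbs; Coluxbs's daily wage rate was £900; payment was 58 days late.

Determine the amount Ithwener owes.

£248,280

Doubled: 2 × £69,260 = £138,520
Penalty days: min(58, 45) = 45
Waiting-time penalty: 45 × £900 = £40,500
Total award: £69,260 + £138,520 + £40,500 = £248,280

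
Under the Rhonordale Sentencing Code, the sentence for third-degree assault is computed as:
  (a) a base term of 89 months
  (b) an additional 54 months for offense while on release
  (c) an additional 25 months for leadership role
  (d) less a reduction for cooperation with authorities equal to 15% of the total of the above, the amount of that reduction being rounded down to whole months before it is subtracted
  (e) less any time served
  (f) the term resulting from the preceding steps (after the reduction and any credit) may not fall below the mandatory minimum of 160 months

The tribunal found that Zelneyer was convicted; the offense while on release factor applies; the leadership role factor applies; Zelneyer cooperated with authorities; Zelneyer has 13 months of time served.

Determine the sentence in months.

160 months

Offense while on release enhancement: +54 months
Leadership role enhancement: +25 months
Adjusted term: 89 months + 54 months + 25 months = 168 months
Cooperation with authorities reduction: 15% of 168 months = 25 months (rounded down)
After reduction: 168 − 25 = 143 months
Less time served: 143 months − 13 months = 130 months
Minimum 160 months: 130 months is below the minimum → 160 months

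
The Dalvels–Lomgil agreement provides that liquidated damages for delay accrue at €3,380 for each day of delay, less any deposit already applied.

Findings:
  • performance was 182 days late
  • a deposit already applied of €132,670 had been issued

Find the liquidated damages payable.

Per-day damages: 182 × €3,380 = €615,160
Less deposit already applied: €615,160 − €132,670 = €482,490

€482,490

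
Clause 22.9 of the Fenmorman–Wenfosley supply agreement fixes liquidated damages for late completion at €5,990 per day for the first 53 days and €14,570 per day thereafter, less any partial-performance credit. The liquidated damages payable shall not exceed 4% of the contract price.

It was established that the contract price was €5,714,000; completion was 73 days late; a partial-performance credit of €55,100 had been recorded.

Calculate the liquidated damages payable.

€228,560

First 53 days: 53 × €5,990 = €317,470
Remaining days: (73 − 53) × €14,570 = €291,400
Accrued per-day damages: €317,470 + €291,400 = €608,870
Less partial-performance credit: €608,870 − €55,100 = €553,770
Cap: 4% of €5,714,000 = €228,560
Cap at €228,560: €553,770 exceeds the cap → €228,560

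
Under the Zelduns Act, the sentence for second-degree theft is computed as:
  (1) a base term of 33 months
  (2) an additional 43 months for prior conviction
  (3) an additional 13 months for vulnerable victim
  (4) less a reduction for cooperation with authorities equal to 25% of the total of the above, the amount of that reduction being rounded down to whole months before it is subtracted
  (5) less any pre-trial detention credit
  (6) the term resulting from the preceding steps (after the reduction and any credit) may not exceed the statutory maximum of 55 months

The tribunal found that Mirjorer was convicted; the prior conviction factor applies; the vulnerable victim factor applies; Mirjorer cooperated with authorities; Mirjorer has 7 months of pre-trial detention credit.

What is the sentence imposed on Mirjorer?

Prior conviction enhancement: +43 months
Vulnerable victim enhancement: +13 months
Adjusted term: 33 months + 43 months + 13 months = 89 months
Cooperation with authorities reduction: 25% of 89 months = 22 months (rounded down)
After reduction: 89 − 22 = 67 months
Less pre-trial detention credit: 67 months − 7 months = 60 months
Cap at 55 months: 60 months exceeds the cap → 55 months

55 months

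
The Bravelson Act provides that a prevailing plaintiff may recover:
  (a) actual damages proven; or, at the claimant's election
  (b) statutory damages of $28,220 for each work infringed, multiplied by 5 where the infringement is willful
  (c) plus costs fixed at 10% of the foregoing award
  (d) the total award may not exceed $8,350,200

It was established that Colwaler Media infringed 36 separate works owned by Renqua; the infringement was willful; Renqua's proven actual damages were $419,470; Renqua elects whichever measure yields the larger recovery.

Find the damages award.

Statutory damages: 36 × $28,220 = $1,015,920
Multiplied by 5: 5 × $1,015,920 = $5,079,600
Greater of actual damages ($419,470) or enhanced statutory damages ($5,079,600): $5,079,600
Costs: 10% of $5,079,600 = $507,960
Award plus costs: $5,079,600 + $507,960 = $5,587,560
Cap at $8,350,200: $5,587,560 is within the cap, no reduction.

$5,587,560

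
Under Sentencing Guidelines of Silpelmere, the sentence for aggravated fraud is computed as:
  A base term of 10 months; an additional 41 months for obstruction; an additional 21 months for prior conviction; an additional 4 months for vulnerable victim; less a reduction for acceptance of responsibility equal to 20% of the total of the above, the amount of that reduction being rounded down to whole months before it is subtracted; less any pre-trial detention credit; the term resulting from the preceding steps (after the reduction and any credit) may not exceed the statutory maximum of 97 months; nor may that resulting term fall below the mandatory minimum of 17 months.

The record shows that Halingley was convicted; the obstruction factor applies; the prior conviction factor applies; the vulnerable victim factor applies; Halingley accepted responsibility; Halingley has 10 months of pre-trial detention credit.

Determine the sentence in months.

51 months

Obstruction enhancement: +41 months
Prior conviction enhancement: +21 months
Vulnerable victim enhancement: +4 months
Adjusted term: 10 months + 41 months + 21 months + 4 months = 76 months
Acceptance of responsibility reduction: 20% of 76 months = 15 months (rounded down)
After reduction: 76 − 15 = 61 months
Less pre-trial detention credit: 61 months − 10 months = 51 months
Cap at 97 months: 51 months is within the cap, no reduction.
Minimum 17 months: 51 months meets the minimum, no increase.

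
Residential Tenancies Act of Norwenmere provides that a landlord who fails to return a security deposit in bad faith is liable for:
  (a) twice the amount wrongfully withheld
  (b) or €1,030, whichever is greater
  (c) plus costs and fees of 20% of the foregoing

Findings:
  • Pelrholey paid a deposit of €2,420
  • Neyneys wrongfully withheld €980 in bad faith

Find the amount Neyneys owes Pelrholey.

Doubled: 2 × €980 = €1,960
Minimum €1,030: €1,960 meets the minimum, no increase.
Costs and fees: 20% of €1,960 = €392
Total recovery: €1,960 + €392 = €2,352

Recovery: €2,352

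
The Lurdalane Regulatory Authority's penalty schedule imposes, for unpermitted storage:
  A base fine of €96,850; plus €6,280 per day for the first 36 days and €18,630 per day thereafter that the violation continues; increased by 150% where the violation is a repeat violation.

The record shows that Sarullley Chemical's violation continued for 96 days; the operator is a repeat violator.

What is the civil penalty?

€3,601,825

First 36 days: 36 × €6,280 = €226,080
Remaining days: (96 − 36) × €18,630 = €1,117,800
Per-day component: €226,080 + €1,117,800 = €1,343,880
Base plus per-day: €96,850 + €1,343,880 = €1,440,730
Enhancement: 150% of €1,440,730 = €2,161,095
Enhanced fine: €1,440,730 + €2,161,095 = €3,601,825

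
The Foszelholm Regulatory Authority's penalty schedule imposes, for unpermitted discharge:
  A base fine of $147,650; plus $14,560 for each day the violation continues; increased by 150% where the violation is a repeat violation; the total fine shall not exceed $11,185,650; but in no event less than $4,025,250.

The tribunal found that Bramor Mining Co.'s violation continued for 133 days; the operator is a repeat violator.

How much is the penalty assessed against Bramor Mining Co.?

$5,210,325

Per-day component: 133 × $14,560 = $1,936,480
Base plus per-day: $147,650 + $1,936,480 = $2,084,130
Enhancement: 150% of $2,084,130 = $3,126,195
Enhanced fine: $2,084,130 + $3,126,195 = $5,210,325
Cap at $11,185,650: $5,210,325 is within the cap, no reduction.
Minimum $4,025,250: $5,210,325 meets the minimum, no increase.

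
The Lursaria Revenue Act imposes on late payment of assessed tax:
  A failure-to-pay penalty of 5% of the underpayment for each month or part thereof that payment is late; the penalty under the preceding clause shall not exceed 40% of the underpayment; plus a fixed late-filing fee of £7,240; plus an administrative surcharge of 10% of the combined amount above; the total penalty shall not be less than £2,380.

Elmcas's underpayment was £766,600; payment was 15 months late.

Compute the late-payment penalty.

£345,268

Accrued rate: 5% × 15 = 75%, capped at 40% → 40%
Failure-to-pay penalty: 40% of £766,600 = £306,640
Penalty before surcharge: £306,640 + £7,240 = £313,880
Administrative surcharge: 10% of £313,880 = £31,388
Total penalty: £313,880 + £31,388 = £345,268
Minimum £2,380: £345,268 meets the minimum, no increase.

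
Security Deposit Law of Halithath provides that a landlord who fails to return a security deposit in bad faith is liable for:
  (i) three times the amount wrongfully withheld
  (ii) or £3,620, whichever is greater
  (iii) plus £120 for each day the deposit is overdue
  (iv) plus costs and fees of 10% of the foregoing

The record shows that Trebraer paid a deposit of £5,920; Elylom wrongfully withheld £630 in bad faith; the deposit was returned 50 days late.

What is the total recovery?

Trebled: 3 × £630 = £1,890
Minimum £3,620: £1,890 is below the minimum → £3,620
Late-return penalty: 50 × £120 = £6,000
Damages plus late penalty: £3,620 + £6,000 = £9,620
Costs and fees: 10% of £9,620 = £962
Total recovery: £9,620 + £962 = £10,582

£10,582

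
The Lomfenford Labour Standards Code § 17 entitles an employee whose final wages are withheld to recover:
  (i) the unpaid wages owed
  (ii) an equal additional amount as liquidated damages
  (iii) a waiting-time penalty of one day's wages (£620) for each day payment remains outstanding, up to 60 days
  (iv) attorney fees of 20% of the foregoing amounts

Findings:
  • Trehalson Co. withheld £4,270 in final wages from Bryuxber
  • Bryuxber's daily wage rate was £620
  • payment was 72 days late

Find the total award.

£54,888

Liquidated damages (equal amount): £4,270
Penalty days: min(72, 60) = 60
Waiting-time penalty: 60 × £620 = £37,200
Subtotal: £4,270 + £4,270 + £37,200 = £45,740
Attorney fees: 20% of £45,740 = £9,148
Total award: £45,740 + £9,148 = £54,888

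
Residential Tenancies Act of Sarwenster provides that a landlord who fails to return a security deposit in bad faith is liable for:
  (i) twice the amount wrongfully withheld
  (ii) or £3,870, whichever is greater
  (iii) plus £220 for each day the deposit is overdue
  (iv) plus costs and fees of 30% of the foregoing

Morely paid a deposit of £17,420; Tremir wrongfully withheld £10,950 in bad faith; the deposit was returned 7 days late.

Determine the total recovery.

Doubled: 2 × £10,950 = £21,900
Minimum £3,870: £21,900 meets the minimum, no increase.
Late-return penalty: 7 × £220 = £1,540
Damages plus late penalty: £21,900 + £1,540 = £23,440
Costs and fees: 30% of £23,440 = £7,032
Total recovery: £23,440 + £7,032 = £30,472

Recovery: £30,472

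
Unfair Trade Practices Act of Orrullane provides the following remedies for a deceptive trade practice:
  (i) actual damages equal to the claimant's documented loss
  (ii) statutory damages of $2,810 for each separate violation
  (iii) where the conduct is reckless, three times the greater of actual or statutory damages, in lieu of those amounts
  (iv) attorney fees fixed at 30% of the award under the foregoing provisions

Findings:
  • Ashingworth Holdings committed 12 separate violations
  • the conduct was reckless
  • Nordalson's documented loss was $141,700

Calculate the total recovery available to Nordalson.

$552,630

Statutory damages: 12 × $2,810 = $33,720
Greater of actual damages ($141,700) or statutory damages ($33,720): $141,700
Trebled: 3 × $141,700 = $425,100
Attorney fees: 30% of $425,100 = $127,530
Total recovery: $425,100 + $127,530 = $552,630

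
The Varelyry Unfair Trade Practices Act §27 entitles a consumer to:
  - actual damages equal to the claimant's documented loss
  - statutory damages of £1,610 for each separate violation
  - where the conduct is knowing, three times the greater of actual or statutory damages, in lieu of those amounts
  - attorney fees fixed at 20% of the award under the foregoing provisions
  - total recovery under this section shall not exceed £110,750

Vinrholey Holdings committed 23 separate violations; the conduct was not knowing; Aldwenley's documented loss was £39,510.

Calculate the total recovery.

£91,848

Statutory damages: 23 × £1,610 = £37,030
Conduct not knowing: the in-lieu enhancement does not apply.
Actual plus statutory damages: £39,510 + £37,030 = £76,540
Attorney fees: 20% of £76,540 = £15,308
Total before cap: £76,540 + £15,308 = £91,848
Cap at £110,750: £91,848 is within the cap, no reduction.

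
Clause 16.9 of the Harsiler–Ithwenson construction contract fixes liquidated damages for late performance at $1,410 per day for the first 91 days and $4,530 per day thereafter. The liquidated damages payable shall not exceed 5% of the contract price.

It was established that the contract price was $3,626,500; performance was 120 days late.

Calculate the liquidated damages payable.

$181,325

First 91 days: 91 × $1,410 = $128,310
Remaining days: (120 − 91) × $4,530 = $131,370
Accrued per-day damages: $128,310 + $131,370 = $259,680
Cap: 5% of $3,626,500 = $181,325
Cap at $181,325: $259,680 exceeds the cap → $181,325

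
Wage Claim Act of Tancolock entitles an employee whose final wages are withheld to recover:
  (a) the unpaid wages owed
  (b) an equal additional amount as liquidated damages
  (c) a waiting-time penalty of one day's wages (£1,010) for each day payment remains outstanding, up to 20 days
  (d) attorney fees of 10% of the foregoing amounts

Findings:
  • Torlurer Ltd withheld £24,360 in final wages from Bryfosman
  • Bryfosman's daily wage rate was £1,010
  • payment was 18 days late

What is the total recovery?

£73,590

Liquidated damages (equal amount): £24,360
Penalty days: min(18, 20) = 18
Waiting-time penalty: 18 × £1,010 = £18,180
Subtotal: £24,360 + £24,360 + £18,180 = £66,900
Attorney fees: 10% of £66,900 = £6,690
Total award: £66,900 + £6,690 = £73,590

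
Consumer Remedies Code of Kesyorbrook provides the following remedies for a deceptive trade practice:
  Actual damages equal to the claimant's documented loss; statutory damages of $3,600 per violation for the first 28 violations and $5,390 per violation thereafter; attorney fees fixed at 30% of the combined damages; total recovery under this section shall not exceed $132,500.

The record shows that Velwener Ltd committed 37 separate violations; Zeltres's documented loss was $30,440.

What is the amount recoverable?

$132,500

First 28 violations: 28 × $3,600 = $100,800
Remaining violations: (37 − 28) × $5,390 = $48,510
Statutory damages: $100,800 + $48,510 = $149,310
Combined damages: $30,440 + $149,310 = $179,750
Attorney fees: 30% of $179,750 = $53,925
Total before cap: $179,750 + $53,925 = $233,675
Cap at $132,500: $233,675 exceeds the cap → $132,500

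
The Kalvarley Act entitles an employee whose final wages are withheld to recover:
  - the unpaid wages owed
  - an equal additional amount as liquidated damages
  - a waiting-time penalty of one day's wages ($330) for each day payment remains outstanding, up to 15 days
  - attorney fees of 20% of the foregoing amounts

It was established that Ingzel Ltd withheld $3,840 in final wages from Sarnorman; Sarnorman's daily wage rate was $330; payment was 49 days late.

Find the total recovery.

Liquidated damages (equal amount): $3,840
Penalty days: min(49, 15) = 15
Waiting-time penalty: 15 × $330 = $4,950
Subtotal: $3,840 + $3,840 + $4,950 = $12,630
Attorney fees: 20% of $12,630 = $2,526
Total award: $12,630 + $2,526 = $15,156

$15,156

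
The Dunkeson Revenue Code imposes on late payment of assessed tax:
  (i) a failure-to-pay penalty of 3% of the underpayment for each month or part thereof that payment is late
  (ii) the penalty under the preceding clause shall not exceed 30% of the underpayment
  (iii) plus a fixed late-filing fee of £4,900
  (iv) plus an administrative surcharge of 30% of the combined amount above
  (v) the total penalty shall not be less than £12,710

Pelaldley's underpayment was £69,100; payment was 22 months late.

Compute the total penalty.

£33,319

Accrued rate: 3% × 22 = 66%, capped at 30% → 30%
Failure-to-pay penalty: 30% of £69,100 = £20,730
Penalty before surcharge: £20,730 + £4,900 = £25,630
Administrative surcharge: 30% of £25,630 = £7,689
Total penalty: £25,630 + £7,689 = £33,319
Minimum £12,710: £33,319 meets the minimum, no increase.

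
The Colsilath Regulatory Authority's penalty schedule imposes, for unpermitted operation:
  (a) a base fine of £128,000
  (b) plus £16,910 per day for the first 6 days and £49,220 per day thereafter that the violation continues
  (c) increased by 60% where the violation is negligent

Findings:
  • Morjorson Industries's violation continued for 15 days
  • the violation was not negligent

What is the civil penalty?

First 6 days: 6 × £16,910 = £101,460
Remaining days: (15 − 6) × £49,220 = £442,980
Per-day component: £101,460 + £442,980 = £544,440
Base plus per-day: £128,000 + £544,440 = £672,440
The violation was not negligent: no 60% increase.

£672,440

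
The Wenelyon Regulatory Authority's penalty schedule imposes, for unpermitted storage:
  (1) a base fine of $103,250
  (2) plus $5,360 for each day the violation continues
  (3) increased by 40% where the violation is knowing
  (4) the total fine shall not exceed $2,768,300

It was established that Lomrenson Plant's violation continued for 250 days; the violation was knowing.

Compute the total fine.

$2,020,550

Per-day component: 250 × $5,360 = $1,340,000
Base plus per-day: $103,250 + $1,340,000 = $1,443,250
Enhancement: 40% of $1,443,250 = $577,300
Enhanced fine: $1,443,250 + $577,300 = $2,020,550
Cap at $2,768,300: $2,020,550 is within the cap, no reduction.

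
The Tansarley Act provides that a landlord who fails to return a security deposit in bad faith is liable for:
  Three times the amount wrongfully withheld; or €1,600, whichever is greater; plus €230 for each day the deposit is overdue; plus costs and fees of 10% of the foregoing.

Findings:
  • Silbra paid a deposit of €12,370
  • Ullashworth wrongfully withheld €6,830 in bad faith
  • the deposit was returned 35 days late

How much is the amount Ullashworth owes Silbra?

€31,394

Trebled: 3 × €6,830 = €20,490
Minimum €1,600: €20,490 meets the minimum, no increase.
Late-return penalty: 35 × €230 = €8,050
Damages plus late penalty: €20,490 + €8,050 = €28,540
Costs and fees: 10% of €28,540 = €2,854
Total recovery: €28,540 + €2,854 = €31,394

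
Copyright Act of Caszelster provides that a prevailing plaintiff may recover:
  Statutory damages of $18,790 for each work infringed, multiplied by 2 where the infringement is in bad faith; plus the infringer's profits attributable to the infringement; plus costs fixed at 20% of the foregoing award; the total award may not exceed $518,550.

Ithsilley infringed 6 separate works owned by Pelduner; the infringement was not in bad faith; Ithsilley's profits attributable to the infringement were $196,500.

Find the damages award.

$371,088

Statutory damages: 6 × $18,790 = $112,740
Infringement not in bad faith: no ×2 enhancement.
Combined award: $112,740 + $196,500 = $309,240
Costs: 20% of $309,240 = $61,848
Award plus costs: $309,240 + $61,848 = $371,088
Cap at $518,550: $371,088 is within the cap, no reduction.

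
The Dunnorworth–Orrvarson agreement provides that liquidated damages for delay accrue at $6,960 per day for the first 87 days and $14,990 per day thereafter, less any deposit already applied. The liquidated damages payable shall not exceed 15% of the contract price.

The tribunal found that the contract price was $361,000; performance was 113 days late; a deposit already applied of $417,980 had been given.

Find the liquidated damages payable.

$54,150

First 87 days: 87 × $6,960 = $605,520
Remaining days: (113 − 87) × $14,990 = $389,740
Accrued per-day damages: $605,520 + $389,740 = $995,260
Less deposit already applied: $995,260 − $417,980 = $577,280
Cap: 15% of $361,000 = $54,150
Cap at $54,150: $577,280 exceeds the cap → $54,150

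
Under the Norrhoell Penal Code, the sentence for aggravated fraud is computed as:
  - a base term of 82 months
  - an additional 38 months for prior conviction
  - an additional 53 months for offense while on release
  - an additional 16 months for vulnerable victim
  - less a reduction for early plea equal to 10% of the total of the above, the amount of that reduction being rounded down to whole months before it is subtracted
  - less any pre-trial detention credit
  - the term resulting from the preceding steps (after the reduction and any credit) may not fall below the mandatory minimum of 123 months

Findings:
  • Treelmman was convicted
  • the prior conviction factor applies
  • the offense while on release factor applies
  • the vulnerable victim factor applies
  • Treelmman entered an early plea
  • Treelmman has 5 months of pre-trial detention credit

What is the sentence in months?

Sentence: 166 months

Prior conviction enhancement: +38 months
Offense while on release enhancement: +53 months
Vulnerable victim enhancement: +16 months
Adjusted term: 82 months + 38 months + 53 months + 16 months = 189 months
Early plea reduction: 10% of 189 months = 18 months (rounded down)
After reduction: 189 − 18 = 171 months
Less pre-trial detention credit: 171 months − 5 months = 166 months
Minimum 123 months: 166 months meets the minimum, no increase.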